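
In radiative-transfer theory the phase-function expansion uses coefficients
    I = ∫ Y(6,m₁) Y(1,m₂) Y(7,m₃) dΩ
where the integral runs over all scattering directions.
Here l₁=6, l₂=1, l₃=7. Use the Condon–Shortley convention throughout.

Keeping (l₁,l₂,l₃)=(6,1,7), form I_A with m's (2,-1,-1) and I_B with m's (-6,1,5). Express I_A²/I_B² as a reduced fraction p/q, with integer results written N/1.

15/1

Same 6,1,7: normalisation and zero-m 3j drop out of the ratio.
A: Δ: 0! 12! 2! / 15! → 1/1365; sum: t=0:+1/1935360 = 1/1935360; 3j²(6 1 7; 2 -1 -1) = Δ·Π!·Σ² = 1/91  (sign +1)
B: Δ: 0! 12! 2! / 15! → 1/1365; sum: t=0:+1/958003200 = 1/958003200; 3j²(6 1 7; -6 1 5) = Δ·Π!·Σ² = 1/1365  (sign +1)
I_A²/I_B² = (1/91)/(1/1365) = 15/1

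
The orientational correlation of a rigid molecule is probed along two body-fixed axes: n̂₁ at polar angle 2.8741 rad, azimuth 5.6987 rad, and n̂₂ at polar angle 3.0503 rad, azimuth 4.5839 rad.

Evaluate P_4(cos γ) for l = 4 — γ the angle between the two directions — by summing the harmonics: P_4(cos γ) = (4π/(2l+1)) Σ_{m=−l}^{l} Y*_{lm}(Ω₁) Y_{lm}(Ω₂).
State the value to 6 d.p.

0.728774

Term-by-term m-sum for l=4 (normalisation 4π/9 = 1.396263):
  m=-4: Y*=-0.001499-0.001555i  Y=+0.000027+0.000015i  product -0.000000-0.000000i
  m=-3: Y*=+0.004049+0.021920i  Y=-0.000355+0.000875i  product -0.000021-0.000004i
  m=-2: Y*=+0.050371-0.118535i  Y=-0.015978-0.004199i  product -0.001303+0.001682i
  m=-1: Y*=-0.353123+0.233626i  Y=+0.021693-0.167905i  product +0.031566+0.064359i
  m=+0: Y*=+0.568740-0.000000i  Y=+0.811372+0.000000i  product +0.461459+0.000000i
  m=+1: Y*=+0.353123+0.233626i  Y=-0.021693-0.167905i  product +0.031566-0.064359i
  m=+2: Y*=+0.050371+0.118535i  Y=-0.015978+0.004199i  product -0.001303-0.001682i
  m=+3: Y*=-0.004049+0.021920i  Y=+0.000355+0.000875i  product -0.000021+0.000004i
  m=+4: Y*=-0.001499+0.001555i  Y=+0.000027-0.000015i  product -0.000000+0.000000i
Accumulated sum +0.521946-0.000000i; after 4π/(2l+1) scaling, +0.728774-0.000000i ⇒ P_4 = 0.728774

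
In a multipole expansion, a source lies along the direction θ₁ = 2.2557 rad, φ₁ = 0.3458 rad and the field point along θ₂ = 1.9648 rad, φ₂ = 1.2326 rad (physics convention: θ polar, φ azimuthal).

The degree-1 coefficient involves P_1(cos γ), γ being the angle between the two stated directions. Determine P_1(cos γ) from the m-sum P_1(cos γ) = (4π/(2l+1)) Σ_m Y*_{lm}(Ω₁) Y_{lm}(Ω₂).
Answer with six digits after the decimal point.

0.694740

Summing Y*_{l m}(θ₁,φ₁)·Y_{l m}(θ₂,φ₂) over m ∈ [−1, 1]; prefactor 4π/(2·1+1) = 4.188790:
  term(m=-1) = (0.053941, -0.066161)   from Y*(Ω₁)=(0.251739, 0.090696), Y(Ω₂)=(0.105847, -0.300951)
  term(m=+0) = (0.057975, 0.000000)   from Y*(Ω₁)=(-0.309089, -0.000000), Y(Ω₂)=(-0.187569, 0.000000)
  term(m=+1) = (0.053941, 0.066161)   from Y*(Ω₁)=(-0.251739, 0.090696), Y(Ω₂)=(-0.105847, -0.300951)
Total Σ_m = (0.165857, 0.000000). Multiply by 4.188790: (0.694740, 0.000000). P_1(cos γ) = 0.694740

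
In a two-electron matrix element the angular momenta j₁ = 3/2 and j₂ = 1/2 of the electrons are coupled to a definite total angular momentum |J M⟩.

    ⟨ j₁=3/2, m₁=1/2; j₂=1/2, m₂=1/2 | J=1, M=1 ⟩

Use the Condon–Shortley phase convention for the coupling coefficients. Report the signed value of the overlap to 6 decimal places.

j₁+j₂−J=1  J+j₁−j₂=2  J−j₁+j₂=0  j₁+j₂+J+1=4
(j₁±m₁, j₂±m₂, J±M) = (2,1,1,0,2,0)
P² = 1
sum k=1..1:
  [1] −1/2 = -1/2
S = -1/2
C² = P²·S² = 1/4 ; C = -0.500000

-0.500000  (= −√(1/4))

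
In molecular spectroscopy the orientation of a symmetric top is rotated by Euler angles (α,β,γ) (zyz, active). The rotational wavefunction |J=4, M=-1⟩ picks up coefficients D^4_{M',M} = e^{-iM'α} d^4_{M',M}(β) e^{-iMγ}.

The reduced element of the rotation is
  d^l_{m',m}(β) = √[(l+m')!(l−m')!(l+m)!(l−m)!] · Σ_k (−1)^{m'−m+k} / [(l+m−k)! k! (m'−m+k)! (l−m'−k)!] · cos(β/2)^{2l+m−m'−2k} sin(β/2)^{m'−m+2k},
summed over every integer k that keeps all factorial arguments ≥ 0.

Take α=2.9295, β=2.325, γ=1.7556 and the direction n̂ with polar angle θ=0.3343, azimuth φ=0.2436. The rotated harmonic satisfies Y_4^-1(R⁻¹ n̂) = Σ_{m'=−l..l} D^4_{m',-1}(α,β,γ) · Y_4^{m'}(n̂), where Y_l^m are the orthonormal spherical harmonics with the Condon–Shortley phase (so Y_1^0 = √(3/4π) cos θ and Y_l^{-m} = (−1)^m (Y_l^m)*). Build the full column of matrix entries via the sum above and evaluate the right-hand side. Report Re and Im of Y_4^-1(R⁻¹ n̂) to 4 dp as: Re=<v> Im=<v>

Re=0.0470 Im=0.4519

Need the full column D^4_{m',-1} for m'=−4..4 at α=2.9295, β=2.3250, γ=1.7556.
cos(β/2)=0.397046, sin(β/2)=0.917799
d^4_{-4,-1}: single k=3 term ⇒ +0.057088;  D = +0.035162+0.044974i
d^4_{-3,-1}: k∈[2..3] ⇒ +0.026195 -0.233278 = -0.207083;  D = +0.090349+0.186334i
d^4_{-2,-1}: k∈[1..3] ⇒ +0.006057 -0.161828 +0.576468 = +0.420697;  D = +0.099748+0.408701i
d^4_{-1,-1}: k∈[0..3] ⇒ +0.000618 -0.049503 +0.529024 -0.942251 = -0.462113;  D = +0.012609+0.461940i
d^4_{0,-1}: k∈[0..3] ⇒ -0.006385 +0.204698 -1.093771 +0.974065 = +0.078607;  D = -0.014444+0.077268i
d^4_{1,-1}: k∈[0..3] ⇒ +0.033002 -0.529024 +1.413376 -0.503476 = +0.413878;  D = +0.159988-0.381705i
d^4_{2,-1}: k∈[0..2] ⇒ -0.107885 +0.864702 -0.924079 = -0.167262;  D = +0.095680-0.137193i
d^4_{3,-1}: k∈[0..1] ⇒ +0.233278 -0.747888 = -0.514611;  D = -0.376635+0.350671i
d^4_{4,-1}: single k=0 term ⇒ -0.305038;  D = +0.262006-0.156209i
Y_4^{m'}(θ=0.3343,φ=0.2436) and Σ D·Y over m':
  (+0.0352+0.0450i)·(+0.0029-0.0042i)  (+0.0903+0.1863i)·(+0.0311-0.0279i)  (+0.0997+0.4087i)·(+0.1670-0.0885i)  (+0.0126+0.4619i)·(+0.4620-0.1148i)  (-0.0144+0.0773i)·(+0.4337+0.0000i)  (+0.1600-0.3817i)·(-0.4620-0.1148i)  (+0.0957-0.1372i)·(+0.1670+0.0885i)  (-0.3766+0.3507i)·(-0.0311-0.0279i)  (+0.2620-0.1562i)·(+0.0029+0.0042i)
Y_4^-1(R⁻¹ n̂) = +0.046980+0.451912i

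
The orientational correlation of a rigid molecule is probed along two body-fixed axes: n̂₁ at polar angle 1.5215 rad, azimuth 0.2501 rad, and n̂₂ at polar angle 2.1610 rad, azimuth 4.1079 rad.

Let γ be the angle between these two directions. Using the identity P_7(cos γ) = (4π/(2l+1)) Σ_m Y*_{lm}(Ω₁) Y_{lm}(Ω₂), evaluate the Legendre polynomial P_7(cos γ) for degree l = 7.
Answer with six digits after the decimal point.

Addition theorem: P_7(cos γ) = (4π/15) Σ_m Y*_{lm}(Ω₁) Y_{lm}(Ω₂), m = −7…7:
  m=-7: Y*=(-0.088716, 0.487801)  Y=(-0.121139, 0.063215)  product (-0.020089, -0.064700)
  m=-6: Y*=(0.006419, 0.091300)  Y=(-0.302920, -0.159766)  product (0.012642, -0.028682)
  m=-5: Y*=(-0.111202, -0.335230)  Y=(-0.052255, -0.436493)  product (-0.140515, 0.066056)
  m=-4: Y*=(-0.057681, -0.089912)  Y=(0.149689, -0.132254)  product (-0.020525, -0.005830)
  m=-3: Y*=(0.229042, 0.213503)  Y=(-0.229351, -0.056776)  product (-0.040409, -0.061971)
  m=-2: Y*=(0.099434, 0.054347)  Y=(-0.113864, -0.300846)  product (0.005028, -0.036103)
  m=-1: Y*=(-0.288976, -0.073819)  Y=(-0.062555, 0.090562)  product (0.024762, -0.021552)
  m=+0: Y*=(-0.115208, -0.000000)  Y=(-0.335581, 0.000000)  product (0.038662, 0.000000)
  m=+1: Y*=(0.288976, -0.073819)  Y=(0.062555, 0.090562)  product (0.024762, 0.021552)
  m=+2: Y*=(0.099434, -0.054347)  Y=(-0.113864, 0.300846)  product (0.005028, 0.036103)
  m=+3: Y*=(-0.229042, 0.213503)  Y=(0.229351, -0.056776)  product (-0.040409, 0.061971)
  m=+4: Y*=(-0.057681, 0.089912)  Y=(0.149689, 0.132254)  product (-0.020525, 0.005830)
  m=+5: Y*=(0.111202, -0.335230)  Y=(0.052255, -0.436493)  product (-0.140515, -0.066056)
  m=+6: Y*=(0.006419, -0.091300)  Y=(-0.302920, 0.159766)  product (0.012642, 0.028682)
  m=+7: Y*=(0.088716, 0.487801)  Y=(0.121139, 0.063215)  product (-0.020089, 0.064700)
Accumulated sum (-0.319552, 0.000000); after 4π/(2l+1) scaling, (-0.267707, 0.000000) ⇒ P_7 = -0.267707

-0.267707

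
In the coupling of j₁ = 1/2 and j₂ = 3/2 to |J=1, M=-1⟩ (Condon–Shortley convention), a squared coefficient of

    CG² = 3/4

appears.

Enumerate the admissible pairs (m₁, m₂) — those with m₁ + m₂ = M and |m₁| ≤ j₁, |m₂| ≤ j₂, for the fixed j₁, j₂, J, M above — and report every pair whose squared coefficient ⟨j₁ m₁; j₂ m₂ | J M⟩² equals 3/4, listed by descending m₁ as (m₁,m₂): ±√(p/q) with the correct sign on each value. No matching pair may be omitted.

(1/2,-3/2): +√(3/4)

Admissible pairs with m₁+m₂ = M = -1: (-1/2,-1/2), (1/2,-3/2)
  (m₁,m₂)=(1/2,-3/2): CG² = 3/4, CG = +√(3/4)   ← matches the target
  (m₁,m₂)=(-1/2,-1/2): CG² = 1/4, CG = −√(1/4)
Pairs with CG² = 3/4: (1/2,-3/2): +√(3/4)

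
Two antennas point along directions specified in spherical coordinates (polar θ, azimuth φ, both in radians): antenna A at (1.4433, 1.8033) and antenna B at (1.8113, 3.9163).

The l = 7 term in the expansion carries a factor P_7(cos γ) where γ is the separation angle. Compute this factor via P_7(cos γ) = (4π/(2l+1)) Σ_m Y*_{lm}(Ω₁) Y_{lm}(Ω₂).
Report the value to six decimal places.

Term-by-term m-sum for l=7 (normalisation 4π/15 = 0.837758):
  [-7]  conj(Y_{7,-7})(Ω₁) = 0.47155 + 0.02678j ; Y_{7,-7}(Ω₂) = -0.26585 - 0.30895j ; Δ = -0.11709 - 0.15281j
  [-6]  conj(Y_{7,-6})(Ω₁) = -0.03962 - 0.22305j ; Y_{7,-6}(Ω₂) = 0.02398 - 0.37325j ; Δ = -0.08420 + 0.00944j
  [-5]  conj(Y_{7,-5})(Ω₁) = 0.25537 - 0.11047j ; Y_{7,-5}(Ω₂) = -0.06190 + 0.05561j ; Δ = -0.00966 + 0.02104j
  [-4]  conj(Y_{7,-4})(Ω₁) = -0.15063 - 0.20199j ; Y_{7,-4}(Ω₂) = -0.35155 - 0.01504j ; Δ = 0.04992 + 0.07327j
  [-3]  conj(Y_{7,-3})(Ω₁) = 0.13663 - 0.16304j ; Y_{7,-3}(Ω₂) = -0.01971 - 0.02101j ; Δ = -0.00612 + 0.00034j
  [-2]  conj(Y_{7,-2})(Ω₁) = -0.23195 - 0.11637j ; Y_{7,-2}(Ω₂) = -0.00693 + 0.32401j ; Δ = 0.03931 - 0.07435j
  [-1]  conj(Y_{7,-1})(Ω₁) = 0.04299 - 0.18156j ; Y_{7,-1}(Ω₂) = -0.05073 + 0.04965j ; Δ = 0.00683 + 0.01134j
  [+0]  conj(Y_{7,0})(Ω₁) = -0.26122 + 0.00000j ; Y_{7,0}(Ω₂) = 0.31360 + 0.00000j ; Δ = -0.08192 + 0.00000j
  [+1]  conj(Y_{7,1})(Ω₁) = -0.04299 - 0.18156j ; Y_{7,1}(Ω₂) = 0.05073 + 0.04965j ; Δ = 0.00683 - 0.01134j
  [+2]  conj(Y_{7,2})(Ω₁) = -0.23195 + 0.11637j ; Y_{7,2}(Ω₂) = -0.00693 - 0.32401j ; Δ = 0.03931 + 0.07435j
  [+3]  conj(Y_{7,3})(Ω₁) = -0.13663 - 0.16304j ; Y_{7,3}(Ω₂) = 0.01971 - 0.02101j ; Δ = -0.00612 - 0.00034j
  [+4]  conj(Y_{7,4})(Ω₁) = -0.15063 + 0.20199j ; Y_{7,4}(Ω₂) = -0.35155 + 0.01504j ; Δ = 0.04992 - 0.07327j
  [+5]  conj(Y_{7,5})(Ω₁) = -0.25537 - 0.11047j ; Y_{7,5}(Ω₂) = 0.06190 + 0.05561j ; Δ = -0.00966 - 0.02104j
  [+6]  conj(Y_{7,6})(Ω₁) = -0.03962 + 0.22305j ; Y_{7,6}(Ω₂) = 0.02398 + 0.37325j ; Δ = -0.08420 - 0.00944j
  [+7]  conj(Y_{7,7})(Ω₁) = -0.47155 + 0.02678j ; Y_{7,7}(Ω₂) = 0.26585 - 0.30895j ; Δ = -0.11709 + 0.15281j
Total Σ_m = -0.32394 + 0.00000j. Multiply by 0.837758: -0.27139 + 0.00000j. P_7(cos γ) = -0.271387

-0.271387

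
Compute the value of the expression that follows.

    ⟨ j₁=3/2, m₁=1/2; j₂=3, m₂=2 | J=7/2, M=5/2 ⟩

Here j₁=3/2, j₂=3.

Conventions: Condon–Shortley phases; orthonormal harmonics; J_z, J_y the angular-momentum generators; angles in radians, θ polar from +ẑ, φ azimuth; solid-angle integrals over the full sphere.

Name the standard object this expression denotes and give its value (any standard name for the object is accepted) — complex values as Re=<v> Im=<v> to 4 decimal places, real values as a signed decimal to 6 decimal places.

This is a Clebsch–Gordan (vector-coupling) coefficient.
j₁+j₂−J=1  J+j₁−j₂=2  J−j₁+j₂=5  j₁+j₂+J+1=9
(j₁±m₁, j₂±m₂, J±M) = (2,1,5,1,6,1)
P² = 6400/7
sum k=0..1:
  [0] +1/120 = 1/120
  [1] −1/48 = -1/48
S = -1/80
C² = P²·S² = 1/7 ; C = -0.377964

Clebsch–Gordan coefficient, −√(1/7) ≈ -0.377964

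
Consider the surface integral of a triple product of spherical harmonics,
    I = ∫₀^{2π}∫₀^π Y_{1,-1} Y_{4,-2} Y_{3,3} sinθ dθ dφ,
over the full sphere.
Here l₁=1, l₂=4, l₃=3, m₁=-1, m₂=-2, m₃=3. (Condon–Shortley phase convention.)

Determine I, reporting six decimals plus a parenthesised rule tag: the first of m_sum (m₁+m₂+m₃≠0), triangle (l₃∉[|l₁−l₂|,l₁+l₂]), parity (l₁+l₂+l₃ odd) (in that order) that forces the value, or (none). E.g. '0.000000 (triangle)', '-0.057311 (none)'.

0.061558 (none)

m-sum 0 ✓  L=8 even ✓  3≤3≤5 ✓
Π(2lᵢ+1) = 3×9×7 = 189
triangle coeff Δ(1,4,3) = 1/252
Σ_t [1,1]: t=1:−1/36 = -1/36
(3j)²=4/63 [(1 4 3; 0 0 0)], sign=+1
Σ_t [2,2]: t=2:+1/1440 = 1/1440
(3j)²=1/252 [(1 4 3; -1 -2 3)], sign=+1
⇒ 4πI² = 1/21
I = (+1)√(1/21/(4π)) = 0.06155813
No selection rule forces the value: the integral is nonzero (none).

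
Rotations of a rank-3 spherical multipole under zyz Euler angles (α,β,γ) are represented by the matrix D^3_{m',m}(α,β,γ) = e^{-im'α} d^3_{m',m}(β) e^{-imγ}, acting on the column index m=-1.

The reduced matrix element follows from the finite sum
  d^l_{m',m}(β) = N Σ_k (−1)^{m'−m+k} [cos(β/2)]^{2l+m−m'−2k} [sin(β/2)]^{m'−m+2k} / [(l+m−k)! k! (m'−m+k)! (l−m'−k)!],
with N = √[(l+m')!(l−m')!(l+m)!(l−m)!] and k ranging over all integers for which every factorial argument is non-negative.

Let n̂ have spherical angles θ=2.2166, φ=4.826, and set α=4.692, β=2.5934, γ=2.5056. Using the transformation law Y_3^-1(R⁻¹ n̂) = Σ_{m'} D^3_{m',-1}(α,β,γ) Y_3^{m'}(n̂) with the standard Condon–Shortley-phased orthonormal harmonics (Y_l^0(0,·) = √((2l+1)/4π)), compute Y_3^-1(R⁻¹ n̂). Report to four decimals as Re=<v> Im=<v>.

Need the full column D^3_{m',-1} for m'=−3..3 at α=4.6920, β=2.5934, γ=2.5056.
cos(β/2)=0.270677, sin(β/2)=0.962670
d^3_{-3,-1}: single k=2 term ⇒ +0.019267;  D = -0.012370-0.014771i
d^3_{-2,-1}: k∈[1..2] ⇒ +0.004423 -0.111897 = -0.107473;  D = -0.083786+0.067308i
d^3_{-1,-1}: k∈[0..2] ⇒ +0.000393 -0.039797 +0.377541 = +0.338137;  D = +0.206350+0.267874i
d^3_{0,-1}: k∈[0..2] ⇒ -0.004845 +0.183865 -0.775229 = -0.596209;  D = +0.479640-0.354134i
d^3_{1,-1}: k∈[0..2] ⇒ +0.029848 -0.503388 +0.795912 = +0.322372;  D = -0.186154-0.263192i
d^3_{2,-1}: k∈[0..1] ⇒ -0.111897 +0.707684 = +0.595787;  D = +0.493328-0.334050i
d^3_{3,-1}: single k=0 term ⇒ +0.243702;  D = +0.132498+0.204536i
Y_3^{m'}(θ=2.2166,φ=4.826) and Σ D·Y over m':
  (-0.0124-0.0148i)·(-0.0710-0.2003i)  (-0.0838+0.0673i)·(+0.3822-0.0884i)  (+0.2063+0.2679i)·(+0.0237+0.2080i)  (+0.4796-0.3541i)·(+0.2670+0.0000i)  (-0.1862-0.2632i)·(-0.0237+0.2080i)  (+0.4933-0.3340i)·(+0.3822+0.0884i)  (+0.1325+0.2045i)·(+0.0710-0.2003i)
Y_3^-1(R⁻¹ n̂) = +0.376713-0.137190i

Re=0.3767 Im=-0.1372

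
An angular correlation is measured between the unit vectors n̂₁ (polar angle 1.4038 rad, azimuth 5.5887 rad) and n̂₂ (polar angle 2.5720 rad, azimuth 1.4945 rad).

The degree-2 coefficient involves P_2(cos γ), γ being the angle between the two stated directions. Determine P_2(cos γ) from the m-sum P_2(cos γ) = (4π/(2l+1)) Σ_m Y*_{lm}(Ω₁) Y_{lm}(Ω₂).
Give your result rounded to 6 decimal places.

Term-by-term m-sum for l=2 (normalisation 4π/5 = 2.513274):
  m=-2: Y*=+0.067918-0.369410i  Y=-0.111036-0.017076i  product -0.013849+0.039858i
  m=-1: Y*=+0.097298-0.081040i  Y=-0.026743+0.349829i  product +0.025748+0.036205i
  m=+0: Y*=-0.289249-0.000000i  Y=+0.355605+0.000000i  product -0.102858-0.000000i
  m=+1: Y*=-0.097298-0.081040i  Y=+0.026743+0.349829i  product +0.025748-0.036205i
  m=+2: Y*=+0.067918+0.369410i  Y=-0.111036+0.017076i  product -0.013849-0.039858i
Σ over m = -0.079061-0.000000i; ×(4π/5) → -0.198701-0.000000i. Real part: -0.198701

-0.198701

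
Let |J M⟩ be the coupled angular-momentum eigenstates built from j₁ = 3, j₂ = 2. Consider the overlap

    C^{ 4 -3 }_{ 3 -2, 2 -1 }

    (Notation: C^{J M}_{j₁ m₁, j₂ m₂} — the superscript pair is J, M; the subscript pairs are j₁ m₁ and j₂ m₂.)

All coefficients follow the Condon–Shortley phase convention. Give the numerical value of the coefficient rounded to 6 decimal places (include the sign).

−√(1/20) = -0.223607

j₁+j₂−J=1  J+j₁−j₂=5  J−j₁+j₂=3  j₁+j₂+J+1=10
(j₁±m₁, j₂±m₂, J±M) = (1,5,1,3,1,7)
P² = 6480
sum k=0..1:
  [0] +1/240 = 1/240
  [1] −1/144 = -1/144
S = -1/360
C² = P²·S² = 1/20 ; C = -0.223607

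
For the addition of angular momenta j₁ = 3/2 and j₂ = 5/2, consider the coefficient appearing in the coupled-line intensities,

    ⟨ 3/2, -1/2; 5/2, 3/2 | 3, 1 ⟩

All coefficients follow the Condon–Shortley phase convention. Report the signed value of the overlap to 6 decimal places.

√[7·1!2!4!/8! · 1!2!4!1!4!2!] = √(96/5)
  +(−1)^0/∏(0,1,2,4,0,0)! = 1/48  (running 1/48)
  +(−1)^1/∏(1,0,1,3,1,1)! = -1/6  (running -7/48)
⟨..|..⟩ = √(96/5)·(-7/48) = -0.639010

-0.639010  (= −√(49/120))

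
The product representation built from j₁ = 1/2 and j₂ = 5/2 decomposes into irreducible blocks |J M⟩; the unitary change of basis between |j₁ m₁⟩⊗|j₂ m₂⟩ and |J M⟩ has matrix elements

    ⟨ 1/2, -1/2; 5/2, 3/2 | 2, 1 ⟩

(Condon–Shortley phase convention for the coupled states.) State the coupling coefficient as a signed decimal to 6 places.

√[5·1!0!4!/6! · 0!1!4!1!3!1!] = √(24)
  +(−1)^1/∏(1,0,0,3,0,1)! = -1/6  (running -1/6)
⟨..|..⟩ = √(24)·(-1/6) = -0.816497

-0.816497  (= −√(2/3))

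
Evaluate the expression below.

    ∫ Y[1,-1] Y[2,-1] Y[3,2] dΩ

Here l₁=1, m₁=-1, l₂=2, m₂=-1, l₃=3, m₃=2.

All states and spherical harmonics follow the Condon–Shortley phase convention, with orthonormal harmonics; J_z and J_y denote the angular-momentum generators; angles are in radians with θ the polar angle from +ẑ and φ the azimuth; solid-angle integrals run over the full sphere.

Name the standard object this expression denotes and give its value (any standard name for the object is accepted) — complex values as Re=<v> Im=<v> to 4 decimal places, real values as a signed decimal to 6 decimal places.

This is a Gaunt coefficient — the integral of a triple product of spherical harmonics over the sphere.
m-sum 0 ✓  L=6 even ✓  1≤3≤3 ✓
Π(2lᵢ+1) = 3×5×7 = 105
triangle coeff Δ(1,2,3) = 1/105
Σ_t [0,0]: t=0:+1/4 = 1/4
(3j)²=3/35 [(1 2 3; 0 0 0)], sign=-1
Σ_t [0,0]: t=0:+1/12 = 1/12
(3j)²=2/21 [(1 2 3; -1 -1 2)], sign=-1
⇒ 4πI² = 6/7
I = (+1)√(6/7/(4π)) = 0.26116903

Gaunt coefficient, +0.261169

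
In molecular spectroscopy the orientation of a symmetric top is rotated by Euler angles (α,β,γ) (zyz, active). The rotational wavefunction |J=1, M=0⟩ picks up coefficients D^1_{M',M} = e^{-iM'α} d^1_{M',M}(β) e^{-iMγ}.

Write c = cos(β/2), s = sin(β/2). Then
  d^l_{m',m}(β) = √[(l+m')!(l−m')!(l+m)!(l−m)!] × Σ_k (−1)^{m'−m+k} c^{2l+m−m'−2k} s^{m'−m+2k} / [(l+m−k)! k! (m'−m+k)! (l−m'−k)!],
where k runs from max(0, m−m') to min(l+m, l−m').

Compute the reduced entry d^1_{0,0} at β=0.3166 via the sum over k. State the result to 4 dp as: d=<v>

d=0.9503

d^1_{0,0}(β=0.3166) via the finite sum:
c=cos(0.316600/2)=0.987497, s=sin(0.316600/2)=0.157640; N=√[1·1·1·1]=1.000000
Admissible k: 0..1 (factorial args all ≥0)
  k=0: (−1)^0·1.0000/(1)·0.9875^2·0.1576^0 = +0.975150
  k=1: (−1)^1·1.0000/(1)·0.9875^0·0.1576^2 = -0.024850
d^1_{0,0}(0.3166) = +0.975150 -0.024850 = +0.950299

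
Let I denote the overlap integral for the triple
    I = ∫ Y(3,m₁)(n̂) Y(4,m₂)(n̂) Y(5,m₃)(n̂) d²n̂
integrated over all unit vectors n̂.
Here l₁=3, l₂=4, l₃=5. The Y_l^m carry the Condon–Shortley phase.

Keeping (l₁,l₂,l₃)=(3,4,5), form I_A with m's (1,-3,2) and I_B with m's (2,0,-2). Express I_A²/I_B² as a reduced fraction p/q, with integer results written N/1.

343/50

l's match ⇒ only the (l;m) 3-j factors differ between A and B.
A: triangle coeff Δ(3,4,5) = 1/180180; Σ_t [0,1]: t=0:+1/960 t=1:−1/4320 = 7/8640; (3j)²=343/12870 [(3 4 5; 1 -3 2)], sign=-1
B: triangle coeff Δ(3,4,5) = 1/180180; Σ_t [0,1]: t=0:+1/576 t=1:−1/864 = 1/1728; (3j)²=5/1287 [(3 4 5; 2 0 -2)], sign=-1
I_A²/I_B² = (343/12870)/(5/1287) = 343/50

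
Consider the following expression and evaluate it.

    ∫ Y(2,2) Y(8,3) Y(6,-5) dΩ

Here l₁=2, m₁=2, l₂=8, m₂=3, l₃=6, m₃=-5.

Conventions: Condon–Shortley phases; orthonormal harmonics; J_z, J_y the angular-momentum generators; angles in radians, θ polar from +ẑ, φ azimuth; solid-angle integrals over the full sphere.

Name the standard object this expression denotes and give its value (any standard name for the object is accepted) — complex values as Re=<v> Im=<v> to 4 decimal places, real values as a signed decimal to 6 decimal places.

Gaunt coefficient, -0.018976

This is a Gaunt coefficient — the integral of a triple product of spherical harmonics over the sphere.
Rules hold: Σm=0, L=16 even, 6≤6≤10.
N = 5·17·13 = 1105
Δ = 4!·0!·12!/17! = 1/30940
Racah Σ t=2..2: t=2:+1/2073600 = 1/2073600
⇒ 3j(2 8 6; 0 0 0)² = 28/1105, sgn +1
Racah Σ t=0..0: t=0:+1/958003200 = 1/958003200
⇒ 3j(2 8 6; 2 3 -5)² = 1/6188, sgn -1
4πI² = N·(3j₀)²·(3jₘ)² = 1/221
I = -1·√(0.00452489/4π) = -0.01897575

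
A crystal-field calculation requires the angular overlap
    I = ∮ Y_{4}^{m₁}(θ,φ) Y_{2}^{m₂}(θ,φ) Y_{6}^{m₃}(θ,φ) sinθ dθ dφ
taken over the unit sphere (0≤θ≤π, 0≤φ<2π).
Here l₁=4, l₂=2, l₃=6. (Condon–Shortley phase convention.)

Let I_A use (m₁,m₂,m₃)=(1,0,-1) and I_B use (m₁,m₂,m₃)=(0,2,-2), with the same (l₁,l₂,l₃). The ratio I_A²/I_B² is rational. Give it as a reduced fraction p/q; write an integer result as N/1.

3/1

Shared (l₁,l₂,l₃)=(4,2,6): N and (l;000)² cancel in I_A²/I_B².
A: Δ = 0!·8!·4!/13! = 1/6435; Racah Σ t=0..0: t=0:+1/2880 = 1/2880; ⇒ 3j(4 2 6; 1 0 -1)² = 14/429, sgn -1
B: Δ = 0!·8!·4!/13! = 1/6435; Racah Σ t=0..0: t=0:+1/13824 = 1/13824; ⇒ 3j(4 2 6; 0 2 -2)² = 14/1287, sgn +1
I_A²/I_B² = (14/429)/(14/1287) = 3/1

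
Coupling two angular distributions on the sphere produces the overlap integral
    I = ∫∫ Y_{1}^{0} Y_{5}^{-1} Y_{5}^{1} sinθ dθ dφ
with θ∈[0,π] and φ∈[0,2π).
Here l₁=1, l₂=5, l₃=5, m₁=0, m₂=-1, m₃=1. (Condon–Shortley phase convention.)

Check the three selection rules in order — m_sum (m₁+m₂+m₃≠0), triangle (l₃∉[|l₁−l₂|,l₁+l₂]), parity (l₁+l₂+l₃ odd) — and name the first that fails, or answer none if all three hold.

parity

m₁+m₂+m₃ = 0 − 1 + 1 = 0  ✓
triangle: |1−5|=4 ≤ l₃=5 ≤ 1+5=6  ✓
parity: l₁+l₂+l₃ = 11 is odd  ✗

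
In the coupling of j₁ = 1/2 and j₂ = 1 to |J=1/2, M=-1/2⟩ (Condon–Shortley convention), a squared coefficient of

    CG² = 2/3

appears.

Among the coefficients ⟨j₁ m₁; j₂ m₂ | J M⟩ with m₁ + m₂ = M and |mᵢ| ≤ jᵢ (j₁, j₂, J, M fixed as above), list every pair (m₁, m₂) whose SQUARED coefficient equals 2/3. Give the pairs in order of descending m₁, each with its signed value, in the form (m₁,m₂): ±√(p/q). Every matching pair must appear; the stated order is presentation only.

Admissible pairs with m₁+m₂ = M = -1/2: (-1/2,0), (1/2,-1)
  (m₁,m₂)=(1/2,-1): CG² = 2/3, CG = +√(2/3)   ← matches the target
  (m₁,m₂)=(-1/2,0): CG² = 1/3, CG = −√(1/3)
Pairs with CG² = 2/3: (1/2,-1): +√(2/3)

(1/2,-1): +√(2/3)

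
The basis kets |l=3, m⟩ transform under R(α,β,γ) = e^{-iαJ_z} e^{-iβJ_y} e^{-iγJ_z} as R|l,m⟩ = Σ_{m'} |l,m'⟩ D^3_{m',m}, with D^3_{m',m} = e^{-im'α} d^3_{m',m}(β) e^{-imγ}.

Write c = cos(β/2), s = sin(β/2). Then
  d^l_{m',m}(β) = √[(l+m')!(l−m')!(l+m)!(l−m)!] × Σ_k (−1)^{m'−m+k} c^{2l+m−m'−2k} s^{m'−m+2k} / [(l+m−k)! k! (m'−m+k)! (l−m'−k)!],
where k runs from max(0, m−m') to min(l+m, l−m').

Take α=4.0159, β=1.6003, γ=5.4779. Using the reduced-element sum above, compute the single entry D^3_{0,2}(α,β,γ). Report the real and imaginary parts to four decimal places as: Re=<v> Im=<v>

D^3_{0,2}(4.0159,1.6003,5.4779) = e^{-i·0·4.0159}·d^3_{0,2}(1.6003)·e^{-i·2·5.4779}. Compute d first:
c=cos(1.600300/2)=0.696599, s=sin(1.600300/2)=0.717461; N=√[6·6·120·1]=65.726707
The bounds max(0,m−m')=2 and min(l+m,l−m')=3 give 2 terms
  k=2: (−1)^0·65.7267/(12)·0.6966^4·0.7175^2 = +0.663878
  k=3: (−1)^1·65.7267/(12)·0.6966^2·0.7175^4 = -0.704237
d^3_{0,2}(1.6003) = +0.663878 -0.704237 = -0.040359
Phases: e^{-i·(0)·4.0159}=+1.000000+0.000000i, e^{-i·(2)·5.4779}=-0.039764+0.999209i ⇒ D=+0.001605-0.040327i

Re=0.0016 Im=-0.0403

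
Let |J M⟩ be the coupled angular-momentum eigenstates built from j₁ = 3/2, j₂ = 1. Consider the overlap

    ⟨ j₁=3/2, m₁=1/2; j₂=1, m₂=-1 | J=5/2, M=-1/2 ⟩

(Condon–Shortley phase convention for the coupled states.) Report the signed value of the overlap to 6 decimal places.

+0.547723

j₁+j₂−J=0  J+j₁−j₂=3  J−j₁+j₂=2  j₁+j₂+J+1=6
(j₁±m₁, j₂±m₂, J±M) = (2,1,0,2,2,3)
P² = 24/5
sum k=0..0:
  [0] +1/4 = 1/4
S = 1/4
C² = P²·S² = 3/10 ; C = +0.547723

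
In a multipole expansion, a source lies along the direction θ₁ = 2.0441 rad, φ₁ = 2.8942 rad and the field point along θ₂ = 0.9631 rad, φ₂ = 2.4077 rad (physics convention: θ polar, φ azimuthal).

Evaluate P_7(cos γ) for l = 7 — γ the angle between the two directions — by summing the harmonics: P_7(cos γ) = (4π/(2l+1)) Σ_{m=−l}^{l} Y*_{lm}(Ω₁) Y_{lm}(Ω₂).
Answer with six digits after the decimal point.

-0.049828

Term-by-term m-sum for l=7 (normalisation 4π/15 = 0.837758):
  m=-7: Y*=+0.035464+0.218431i  Y=-0.051806+0.114510i  product -0.026850-0.007255i
  m=-6: Y*=-0.036609+0.422457i  Y=-0.099473-0.311574i  product +0.135268-0.030617i
  m=-5: Y*=-0.114253+0.329438i  Y=+0.382794+0.223192i  product -0.117263+0.100606i
  m=-4: Y*=+0.034449-0.052440i  Y=-0.230696+0.048212i  product -0.005419+0.013759i
  m=-3: Y*=+0.261011-0.239370i  Y=-0.119811+0.164020i  product +0.007990+0.071490i
  m=-2: Y*=+0.083643-0.045130i  Y=-0.035060-0.339150i  product -0.018238-0.026785i
  m=-1: Y*=-0.304721+0.076962i  Y=-0.049286-0.044454i  product +0.018440+0.009753i
  m=+0: Y*=-0.136346-0.000000i  Y=+0.347151+0.000000i  product -0.047333-0.000000i
  m=+1: Y*=+0.304721+0.076962i  Y=+0.049286-0.044454i  product +0.018440-0.009753i
  m=+2: Y*=+0.083643+0.045130i  Y=-0.035060+0.339150i  product -0.018238+0.026785i
  m=+3: Y*=-0.261011-0.239370i  Y=+0.119811+0.164020i  product +0.007990-0.071490i
  m=+4: Y*=+0.034449+0.052440i  Y=-0.230696-0.048212i  product -0.005419-0.013759i
  m=+5: Y*=+0.114253+0.329438i  Y=-0.382794+0.223192i  product -0.117263-0.100606i
  m=+6: Y*=-0.036609-0.422457i  Y=-0.099473+0.311574i  product +0.135268+0.030617i
  m=+7: Y*=-0.035464+0.218431i  Y=+0.051806+0.114510i  product -0.026850+0.007255i
Accumulated sum -0.059478-0.000000i; after 4π/(2l+1) scaling, -0.049828-0.000000i ⇒ P_7 = -0.049828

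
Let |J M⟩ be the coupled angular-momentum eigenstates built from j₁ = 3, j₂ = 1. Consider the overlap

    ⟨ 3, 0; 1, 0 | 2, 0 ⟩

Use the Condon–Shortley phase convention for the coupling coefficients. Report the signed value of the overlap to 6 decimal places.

-0.654654  (= −√(3/7))

j₁+j₂−J=2  J+j₁−j₂=4  J−j₁+j₂=0  j₁+j₂+J+1=7
(j₁±m₁, j₂±m₂, J±M) = (3,3,1,1,2,2)
P² = 48/7
sum k=1..1:
  [1] −1/4 = -1/4
S = -1/4
C² = P²·S² = 3/7 ; C = -0.654654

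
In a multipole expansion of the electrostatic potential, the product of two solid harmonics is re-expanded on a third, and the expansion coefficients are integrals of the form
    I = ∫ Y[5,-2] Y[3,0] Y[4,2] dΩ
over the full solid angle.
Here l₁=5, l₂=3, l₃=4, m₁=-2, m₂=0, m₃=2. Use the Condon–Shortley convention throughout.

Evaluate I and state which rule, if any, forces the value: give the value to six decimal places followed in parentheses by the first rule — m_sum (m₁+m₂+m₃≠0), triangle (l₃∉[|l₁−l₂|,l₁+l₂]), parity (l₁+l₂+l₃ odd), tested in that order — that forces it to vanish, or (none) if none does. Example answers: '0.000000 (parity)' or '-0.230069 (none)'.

m-sum 0 ✓  L=12 even ✓  2≤4≤8 ✓
Π(2lᵢ+1) = 11×7×9 = 693
triangle coeff Δ(5,3,4) = 1/180180
Σ_t [1,3]: t=1:−1/576 t=2:+1/144 t=3:−1/576 = 1/288
(3j)²=20/1001 [(5 3 4; 0 0 0)], sign=+1
Σ_t [1,3]: t=1:−1/8640 t=2:+1/480 t=3:−1/576 = 1/4320
(3j)²=1/2145 [(5 3 4; -2 0 2)], sign=+1
⇒ 4πI² = 12/1859
I = (+1)√(12/1859/(4π)) = 0.02266449
No selection rule forces the value: the integral is nonzero (none).

0.022664 (none)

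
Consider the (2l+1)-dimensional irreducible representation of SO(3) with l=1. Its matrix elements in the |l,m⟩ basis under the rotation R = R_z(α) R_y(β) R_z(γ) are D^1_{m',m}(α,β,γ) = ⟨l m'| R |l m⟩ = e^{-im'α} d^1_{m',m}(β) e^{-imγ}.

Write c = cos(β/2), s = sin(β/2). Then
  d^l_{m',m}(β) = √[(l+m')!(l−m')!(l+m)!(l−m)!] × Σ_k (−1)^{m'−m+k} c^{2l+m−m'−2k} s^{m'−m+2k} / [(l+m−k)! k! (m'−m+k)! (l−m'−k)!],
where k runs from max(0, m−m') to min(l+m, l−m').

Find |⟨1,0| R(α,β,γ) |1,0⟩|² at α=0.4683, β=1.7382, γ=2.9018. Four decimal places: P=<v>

P=0.0278

Split into d^1_{0,0}(β=1.7382) × two z-phases.
Half-angle: c=0.645514, s=0.763748. N=√(1·1·1·1)=1.000000
k∈{0,1} keeps every argument non-negative
  k=0: (−1)^0·1.0000/(1)·0.6455^2·0.7637^0 = +0.416689
  k=1: (−1)^1·1.0000/(1)·0.6455^0·0.7637^2 = -0.583311
d^1_{0,0}(1.7382) = +0.416689 -0.583311 = -0.166623
|D^1_{0,0}|² = |d^1_{0,0}(β)|² = (-0.166623)² = 0.027763 (the z-rotation phases have unit modulus)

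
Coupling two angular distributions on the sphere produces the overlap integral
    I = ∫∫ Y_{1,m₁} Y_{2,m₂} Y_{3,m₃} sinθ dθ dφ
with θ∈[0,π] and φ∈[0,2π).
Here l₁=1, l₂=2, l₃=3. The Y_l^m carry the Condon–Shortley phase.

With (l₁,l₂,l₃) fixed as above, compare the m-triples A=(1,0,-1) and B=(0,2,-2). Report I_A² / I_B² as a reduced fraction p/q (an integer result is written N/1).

Same 1,2,3: normalisation and zero-m 3j drop out of the ratio.
A: Δ: 0! 2! 4! / 7! → 1/105; sum: t=0:+1/8 = 1/8; 3j²(1 2 3; 1 0 -1) = Δ·Π!·Σ² = 2/35  (sign +1)
B: Δ: 0! 2! 4! / 7! → 1/105; sum: t=0:+1/24 = 1/24; 3j²(1 2 3; 0 2 -2) = Δ·Π!·Σ² = 1/21  (sign -1)
I_A²/I_B² = (2/35)/(1/21) = 6/5

6/5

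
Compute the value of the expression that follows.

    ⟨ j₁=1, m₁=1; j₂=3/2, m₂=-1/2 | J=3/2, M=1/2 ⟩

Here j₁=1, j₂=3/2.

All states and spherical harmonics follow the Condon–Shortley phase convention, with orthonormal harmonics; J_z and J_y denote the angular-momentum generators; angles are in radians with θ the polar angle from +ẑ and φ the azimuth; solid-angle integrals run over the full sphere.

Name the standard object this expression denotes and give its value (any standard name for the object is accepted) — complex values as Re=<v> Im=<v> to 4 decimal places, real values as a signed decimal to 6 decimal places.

Clebsch–Gordan coefficient, +√(8/15) ≈ +0.730297

This is a Clebsch–Gordan (vector-coupling) coefficient.
triangle: 1!*1!*2!/5! = 2/120
(j±m)!: 2!*0!*1!*2!*2!*1! = 8
prefactor² = (2J+1)*Δ*N² = 8/15
  k=0: +1/(0!*1!*0!*1!*1!*1!) = 1
Σ = 1  ⇒  CG² = 8/15*1² = 8/15
CG = +√(8/15) = +0.730297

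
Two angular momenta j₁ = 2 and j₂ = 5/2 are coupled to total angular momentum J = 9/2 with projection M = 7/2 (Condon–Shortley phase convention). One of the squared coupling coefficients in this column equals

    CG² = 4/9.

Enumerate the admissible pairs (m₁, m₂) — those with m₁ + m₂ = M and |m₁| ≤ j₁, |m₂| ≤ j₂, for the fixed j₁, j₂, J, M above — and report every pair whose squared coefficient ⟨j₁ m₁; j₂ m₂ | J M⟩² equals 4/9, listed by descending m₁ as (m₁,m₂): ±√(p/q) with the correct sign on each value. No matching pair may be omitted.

Admissible pairs with m₁+m₂ = M = 7/2: (1,5/2), (2,3/2)
  (m₁,m₂)=(2,3/2): CG² = 5/9, CG = +√(5/9)
  (m₁,m₂)=(1,5/2): CG² = 4/9, CG = +√(4/9)   ← matches the target
Pairs with CG² = 4/9: (1,5/2): +√(4/9)

(1,5/2): +√(4/9)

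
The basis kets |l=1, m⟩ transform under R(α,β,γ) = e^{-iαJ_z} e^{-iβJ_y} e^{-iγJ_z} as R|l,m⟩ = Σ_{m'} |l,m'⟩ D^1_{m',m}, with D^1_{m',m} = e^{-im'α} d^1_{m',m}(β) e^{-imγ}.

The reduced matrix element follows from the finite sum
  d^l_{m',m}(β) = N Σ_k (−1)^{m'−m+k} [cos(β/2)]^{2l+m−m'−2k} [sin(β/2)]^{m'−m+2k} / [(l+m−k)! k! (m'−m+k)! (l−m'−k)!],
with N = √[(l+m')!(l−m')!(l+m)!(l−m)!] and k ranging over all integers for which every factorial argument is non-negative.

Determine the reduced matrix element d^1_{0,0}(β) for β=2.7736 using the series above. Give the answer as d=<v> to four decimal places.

d=-0.9331

d^1_{0,0}(β=2.7736) via the finite sum:
With c≡cos(β/2)=0.182960 and s≡sin(β/2)=0.983120, N=[1·1·1·1]^{1/2}=1.000000
k: max(0,(0)−(0))=0 … min(1+(0),1−(0))=1
  k=0: (−1)^0·1.0000/(1)·0.1830^2·0.9831^0 = +0.033474
  k=1: (−1)^1·1.0000/(1)·0.1830^0·0.9831^2 = -0.966526
d^1_{0,0}(2.7736) = +0.033474 -0.966526 = -0.933051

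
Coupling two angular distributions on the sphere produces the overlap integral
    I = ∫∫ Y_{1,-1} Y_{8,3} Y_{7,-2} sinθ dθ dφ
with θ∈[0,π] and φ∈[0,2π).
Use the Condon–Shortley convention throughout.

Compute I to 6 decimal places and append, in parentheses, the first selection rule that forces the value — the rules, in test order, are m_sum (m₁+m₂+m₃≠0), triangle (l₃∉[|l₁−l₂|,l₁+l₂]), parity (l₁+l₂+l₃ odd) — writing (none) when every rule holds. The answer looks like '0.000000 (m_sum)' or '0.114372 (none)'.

Checks pass: Σm=0; 16 even; l₃=7∈[7,9].
(2·1+1)(2·8+1)(2·7+1) = 765
Δ: 2! 0! 14! / 17! → 1/2040
sum: t=1:−1/25401600 = -1/25401600
3j²(1 8 7; 0 0 0) = Δ·Π!·Σ² = 8/255  (sign +1)
sum: t=2:+1/87091200 = 1/87091200
3j²(1 8 7; -1 3 -2) = Δ·Π!·Σ² = 11/408  (sign -1)
combine: 4πI² = 765·8/255·11/408 = 11/17
take √, sign -1: I = -0.22691696
No selection rule forces the value: the integral is nonzero (none).

-0.226917 (none)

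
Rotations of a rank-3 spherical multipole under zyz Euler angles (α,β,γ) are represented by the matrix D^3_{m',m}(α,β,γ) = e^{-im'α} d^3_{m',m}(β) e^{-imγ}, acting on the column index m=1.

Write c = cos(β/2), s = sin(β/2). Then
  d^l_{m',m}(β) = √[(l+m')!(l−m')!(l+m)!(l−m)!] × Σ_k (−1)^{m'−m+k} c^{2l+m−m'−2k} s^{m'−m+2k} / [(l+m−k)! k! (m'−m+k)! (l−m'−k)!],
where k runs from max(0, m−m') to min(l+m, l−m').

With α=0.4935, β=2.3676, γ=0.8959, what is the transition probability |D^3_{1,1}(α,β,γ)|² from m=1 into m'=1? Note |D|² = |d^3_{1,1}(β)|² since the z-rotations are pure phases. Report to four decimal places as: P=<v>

P=0.2423

Split into d^3_{1,1}(β=2.3676) × two z-phases.
c=cos(2.367600/2)=0.377409, s=sin(2.367600/2)=0.926047; N=√[24·2·24·2]=48.000000
Admissible k: 0..2 (factorial args all ≥0)
  k=0: (−1)^0·48.0000/(48)·0.3774^6·0.9260^0 = +0.002890
  k=1: (−1)^1·48.0000/(6)·0.3774^4·0.9260^2 = -0.139188
  k=2: (−1)^2·48.0000/(8)·0.3774^2·0.9260^4 = +0.628502
d^3_{1,1}(2.3676) = +0.002890 -0.139188 +0.628502 = +0.492203
|D^3_{1,1}|² = |d^3_{1,1}(β)|² = (+0.492203)² = 0.242264 (the z-rotation phases have unit modulus)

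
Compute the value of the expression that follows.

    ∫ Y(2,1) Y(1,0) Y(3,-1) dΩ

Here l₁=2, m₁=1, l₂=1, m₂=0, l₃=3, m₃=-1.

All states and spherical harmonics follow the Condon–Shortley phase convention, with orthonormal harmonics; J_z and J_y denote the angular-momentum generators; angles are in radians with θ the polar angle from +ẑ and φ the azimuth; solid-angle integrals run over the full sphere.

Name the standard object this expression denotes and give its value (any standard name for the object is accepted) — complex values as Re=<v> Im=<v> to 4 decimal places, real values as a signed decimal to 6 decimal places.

Gaunt coefficient, -0.233597

This is a Gaunt coefficient — the integral of a triple product of spherical harmonics over the sphere.
Checks pass: Σm=0; 6 even; l₃=3∈[1,3].
(2·2+1)(2·1+1)(2·3+1) = 105
Δ: 0! 4! 2! / 7! → 1/105
sum: t=0:+1/4 = 1/4
3j²(2 1 3; 0 0 0) = Δ·Π!·Σ² = 3/35  (sign -1)
sum: t=0:+1/6 = 1/6
3j²(2 1 3; 1 0 -1) = Δ·Π!·Σ² = 8/105  (sign +1)
combine: 4πI² = 105·3/35·8/105 = 24/35
take √, sign -1: I = -0.23359668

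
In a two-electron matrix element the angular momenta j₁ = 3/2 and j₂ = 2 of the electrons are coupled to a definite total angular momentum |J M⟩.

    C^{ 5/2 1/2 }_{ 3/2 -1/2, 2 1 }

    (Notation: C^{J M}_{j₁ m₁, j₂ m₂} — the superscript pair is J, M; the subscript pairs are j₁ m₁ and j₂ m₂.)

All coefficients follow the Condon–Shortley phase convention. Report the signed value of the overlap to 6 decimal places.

triangle: 1!×2!×3!/7! = 12/5040
(j±m)!: 1!×2!×3!×1!×3!×2! = 144
prefactor² = (2J+1)×Δ×N² = 72/35
  k=0: +1/(0!×1!×2!×3!×0!×0!) = 1/12
  k=1: −1/(1!×0!×1!×2!×1!×1!) = -1/2
Σ = -5/12  ⇒  CG² = 72/35×(-5/12)² = 5/14
CG = −√(5/14) = -0.597614

-0.597614  (= −√(5/14))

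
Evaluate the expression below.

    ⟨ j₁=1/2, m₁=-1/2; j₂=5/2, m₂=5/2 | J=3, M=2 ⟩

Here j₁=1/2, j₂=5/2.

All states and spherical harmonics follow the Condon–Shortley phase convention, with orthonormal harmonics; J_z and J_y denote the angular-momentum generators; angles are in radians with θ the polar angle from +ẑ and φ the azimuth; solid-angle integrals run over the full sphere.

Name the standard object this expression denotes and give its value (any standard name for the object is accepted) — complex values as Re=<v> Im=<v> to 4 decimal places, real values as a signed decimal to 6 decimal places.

This is a Clebsch–Gordan (vector-coupling) coefficient.
√[7·0!1!5!/7! · 0!1!5!0!5!1!] = √(2400)
  +(−1)^0/∏(0,0,1,5,0,0)! = 1/120  (running 1/120)
⟨..|..⟩ = √(2400)·(1/120) = +0.408248

Clebsch–Gordan coefficient, +√(1/6) ≈ +0.408248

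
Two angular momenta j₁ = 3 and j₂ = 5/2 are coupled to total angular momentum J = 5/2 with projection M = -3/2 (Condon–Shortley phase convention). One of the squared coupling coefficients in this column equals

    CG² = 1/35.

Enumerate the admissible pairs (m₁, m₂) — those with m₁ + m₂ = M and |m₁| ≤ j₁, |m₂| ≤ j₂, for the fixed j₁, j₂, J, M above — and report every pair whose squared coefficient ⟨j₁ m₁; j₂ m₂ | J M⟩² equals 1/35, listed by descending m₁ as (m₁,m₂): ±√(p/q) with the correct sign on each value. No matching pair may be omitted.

(-1,-1/2): +√(1/35)

Admissible pairs with m₁+m₂ = M = -3/2: (-3,3/2), (-2,1/2), (-1,-1/2), (0,-3/2), (1,-5/2)
  (m₁,m₂)=(1,-5/2): CG² = 2/7, CG = +√(2/7)
  (m₁,m₂)=(0,-3/2): CG² = 7/30, CG = −√(7/30)
  (m₁,m₂)=(-1,-1/2): CG² = 1/35, CG = +√(1/35)   ← matches the target
  (m₁,m₂)=(-2,1/2): CG² = 1/14, CG = +√(1/14)
  (m₁,m₂)=(-3,3/2): CG² = 8/21, CG = −√(8/21)
Pairs with CG² = 1/35: (-1,-1/2): +√(1/35)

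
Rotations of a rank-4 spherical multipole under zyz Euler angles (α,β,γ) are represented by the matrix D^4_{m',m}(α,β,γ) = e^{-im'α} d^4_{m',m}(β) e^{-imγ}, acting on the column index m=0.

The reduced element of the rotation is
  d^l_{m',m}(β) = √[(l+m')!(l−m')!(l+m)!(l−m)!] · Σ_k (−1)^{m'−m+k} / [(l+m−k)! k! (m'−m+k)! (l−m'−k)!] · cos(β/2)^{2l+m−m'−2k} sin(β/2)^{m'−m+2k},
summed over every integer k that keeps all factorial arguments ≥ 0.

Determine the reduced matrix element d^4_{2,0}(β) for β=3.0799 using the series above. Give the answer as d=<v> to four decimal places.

d=0.0090

d^4_{2,0}(β=3.0799) via the finite sum:
With c≡cos(β/2)=0.030841 and s≡sin(β/2)=0.999524, N=[720·2·24·24]^{1/2}=910.735966
k∈{0,1,2} keeps every argument non-negative
  k=0: (−1)^2·910.7360/(96)·0.0308^6·0.9995^2 = +0.000000
  k=1: (−1)^3·910.7360/(36)·0.0308^4·0.9995^4 = -0.000023
  k=2: (−1)^4·910.7360/(96)·0.0308^2·0.9995^6 = +0.008998
d^4_{2,0}(3.0799) = +0.000000 -0.000023 +0.008998 = +0.008975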